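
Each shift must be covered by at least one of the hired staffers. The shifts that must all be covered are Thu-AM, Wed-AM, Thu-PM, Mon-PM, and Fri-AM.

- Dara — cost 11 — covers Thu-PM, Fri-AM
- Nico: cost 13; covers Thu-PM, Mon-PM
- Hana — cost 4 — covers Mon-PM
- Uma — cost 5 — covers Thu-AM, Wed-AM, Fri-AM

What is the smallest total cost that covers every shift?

18

This is a weighted set-cover instance.
The greedy cost-per-new-shift heuristic would pick Uma, Hana, and Dara for 20, but a cheaper cover exists.
Choose Nico and Uma: together they cover Thu-AM, Wed-AM, Thu-PM, Mon-PM, Fri-AM — every shift.
Total cost: 13 + 5 = 18.
No cover costs less than 18.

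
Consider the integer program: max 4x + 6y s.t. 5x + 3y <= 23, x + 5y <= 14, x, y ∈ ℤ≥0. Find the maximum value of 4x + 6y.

Relaxing integrality, the LP optimum is 26.09 at (x,y) = (3.32, 2.14), which is not an integer point.
(x,y)=(3,2): 5·3+3·2=21≤23, 1·3+5·2=13≤14, objective 24.
(x,y)=(4,1): 5·4+3·1=23≤23, 1·4+5·1=9≤14, objective 22.
No feasible integer point exceeds 24.

24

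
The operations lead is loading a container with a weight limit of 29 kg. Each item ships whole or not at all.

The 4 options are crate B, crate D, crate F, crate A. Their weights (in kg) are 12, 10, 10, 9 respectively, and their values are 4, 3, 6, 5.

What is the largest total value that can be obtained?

14

Allowing fractional choices, the relaxed optimum would be about 14.3, but items are indivisible.
crate F + crate A: weight 10 + 9 = 19 ≤ 29, value 6 + 5 = 11.
crate D + crate F + crate A: weight 10 + 10 + 9 = 29 ≤ 29, value 3 + 6 + 5 = 14.
Best is crate D, crate F, and crate A with total value 14.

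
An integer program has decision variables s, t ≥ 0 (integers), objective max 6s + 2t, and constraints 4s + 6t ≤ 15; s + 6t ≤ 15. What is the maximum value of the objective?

18

(s,t)=(3,0): 4·3+6·0=12≤15, 1·3+6·0=3≤15, objective 18.
(s,t)=(2,1): 4·2+6·1=14≤15, 1·2+6·1=8≤15, objective 14.
(s,t)=(2,0): 4·2+6·0=8≤15, 1·2+6·0=2≤15, objective 12.
The best lattice point is (3,0), giving 18.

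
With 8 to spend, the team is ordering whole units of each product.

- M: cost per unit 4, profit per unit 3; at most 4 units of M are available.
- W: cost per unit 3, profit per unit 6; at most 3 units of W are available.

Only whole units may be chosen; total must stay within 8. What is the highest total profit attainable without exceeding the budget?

12

W has the best ratio (6/3); taking only W gives at most 2×6 = 12 (stopped by the cost limit).
Optimal: 2×W: cost 6 ≤ 8, profit 2·6 = 12.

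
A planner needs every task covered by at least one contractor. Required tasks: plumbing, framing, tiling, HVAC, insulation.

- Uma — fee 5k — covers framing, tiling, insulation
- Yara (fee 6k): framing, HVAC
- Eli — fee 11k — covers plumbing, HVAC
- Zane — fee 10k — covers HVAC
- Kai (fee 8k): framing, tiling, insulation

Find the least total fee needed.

Choose Uma and Eli: together they cover plumbing, framing, tiling, HVAC, insulation — every task.
Total fee: 5 + 11 = 16.
No cover costs less than 16.

16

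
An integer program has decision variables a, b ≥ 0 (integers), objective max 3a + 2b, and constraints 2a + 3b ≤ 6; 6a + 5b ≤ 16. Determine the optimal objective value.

(a,b)=(2,0): 2·2+3·0=4≤6, 6·2+5·0=12≤16, objective 6.
(a,b)=(1,1): 2·1+3·1=5≤6, 6·1+5·1=11≤16, objective 5.
Maximum is 6 at (a,b)=(2,0).

6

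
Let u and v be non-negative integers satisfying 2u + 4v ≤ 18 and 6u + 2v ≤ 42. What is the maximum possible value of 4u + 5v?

The continuous relaxation peaks at (6.6, 1.2) with value 32.40; rounding to a feasible lattice point costs some objective.
(u,v)=(5,2): 2·5+4·2=18≤18, 6·5+2·2=34≤42, objective 30.
(u,v)=(6,1): 2·6+4·1=16≤18, 6·6+2·1=38≤42, objective 29.
(u,v)=(7,0): 2·7+4·0=14≤18, 6·7+2·0=42≤42, objective 28.
Maximum is 30 at (u,v)=(5,2).

30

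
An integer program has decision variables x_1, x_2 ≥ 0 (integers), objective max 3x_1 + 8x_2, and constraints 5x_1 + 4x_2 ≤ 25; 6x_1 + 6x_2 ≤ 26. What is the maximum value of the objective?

Relaxing integrality, the LP optimum is 34.67 at (x_1,x_2) = (0, 4.33), which is not an integer point.
(x_1,x_2)=(0,4): 5·0+4·4=16≤25, 6·0+6·4=24≤26, objective 32.
(x_1,x_2)=(1,3): 5·1+4·3=17≤25, 6·1+6·3=24≤26, objective 27.
Maximum is 32 at (x_1,x_2)=(0,4).

32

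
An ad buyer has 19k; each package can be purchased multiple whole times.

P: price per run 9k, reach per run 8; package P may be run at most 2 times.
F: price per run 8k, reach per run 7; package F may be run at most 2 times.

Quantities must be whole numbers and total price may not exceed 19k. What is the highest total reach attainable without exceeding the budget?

16

Take 2×P: price 18 ≤ 19, reach 2·8 = 16.
P has the best ratio (8/9) and is taken to its limit of 2; remaining capacity is filled optimally with the others.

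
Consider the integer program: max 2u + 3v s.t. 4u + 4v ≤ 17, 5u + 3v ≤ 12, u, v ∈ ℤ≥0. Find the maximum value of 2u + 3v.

(u,v)=(0,4) is feasible, giving 12.
(u,v)=(0,3) is feasible, giving 9.
The best lattice point is (0,4), giving 12.

12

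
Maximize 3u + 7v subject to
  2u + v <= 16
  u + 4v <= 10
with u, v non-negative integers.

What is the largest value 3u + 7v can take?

(u,v)=(6,1): 2·6+1·1=13≤16, 1·6+4·1=10≤10, objective 25.
(u,v)=(8,0): 2·8+1·0=16≤16, 1·8+4·0=8≤10, objective 24.
(u,v)=(5,1): 2·5+1·1=11≤16, 1·5+4·1=9≤10, objective 22.
The best lattice point is (6,1), giving 25.

25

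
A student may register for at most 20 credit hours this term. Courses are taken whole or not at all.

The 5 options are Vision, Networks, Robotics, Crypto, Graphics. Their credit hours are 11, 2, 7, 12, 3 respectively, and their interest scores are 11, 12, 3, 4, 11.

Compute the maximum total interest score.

34

Networks + Robotics + Graphics: credit hours 2 + 7 + 3 = 12 ≤ 20, interest score 12 + 3 + 11 = 26.
Networks + Crypto + Graphics: credit hours 2 + 12 + 3 = 17 ≤ 20, interest score 12 + 4 + 11 = 27.
Vision + Networks + Graphics: credit hours 11 + 2 + 3 = 16 ≤ 20, interest score 11 + 12 + 11 = 34.
Best is Vision, Networks, and Graphics with total interest score 34.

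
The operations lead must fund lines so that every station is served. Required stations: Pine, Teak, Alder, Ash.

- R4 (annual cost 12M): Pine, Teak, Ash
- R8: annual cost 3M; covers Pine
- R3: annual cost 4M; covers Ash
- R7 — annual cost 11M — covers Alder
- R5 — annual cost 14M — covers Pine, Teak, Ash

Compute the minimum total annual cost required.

The greedy cost-per-new-station heuristic would pick R8, R3, R7, and R4 for 30, but a cheaper cover exists.
Choose R4 and R7: together they cover Pine, Teak, Alder, Ash — every station.
Total annual cost: 12 + 11 = 23.
No cover costs less than 23.

23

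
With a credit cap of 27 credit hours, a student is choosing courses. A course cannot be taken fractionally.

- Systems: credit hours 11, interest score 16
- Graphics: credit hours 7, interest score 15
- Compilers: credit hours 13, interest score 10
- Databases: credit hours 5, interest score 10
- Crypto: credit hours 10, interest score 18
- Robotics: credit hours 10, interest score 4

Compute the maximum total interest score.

44

Allowing fractional choices, the relaxed optimum would be about 50.3, but courses are indivisible.
Graphics + Databases + Crypto: credit hours 7 + 5 + 10 = 22 ≤ 27, interest score 15 + 10 + 18 = 43.
Systems + Databases + Crypto: credit hours 11 + 5 + 10 = 26 ≤ 27, interest score 16 + 10 + 18 = 44.
Systems + Graphics + Databases: credit hours 11 + 7 + 5 = 23 ≤ 27, interest score 16 + 15 + 10 = 41.
Best is Systems, Databases, and Crypto with total interest score 44.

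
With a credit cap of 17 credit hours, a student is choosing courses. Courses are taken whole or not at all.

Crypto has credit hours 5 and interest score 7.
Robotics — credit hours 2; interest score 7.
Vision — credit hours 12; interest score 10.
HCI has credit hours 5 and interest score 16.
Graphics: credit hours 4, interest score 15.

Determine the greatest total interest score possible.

Crypto + Robotics + HCI + Graphics: credit hours 5 + 2 + 5 + 4 = 16 ≤ 17, interest score 7 + 7 + 16 + 15 = 45.
Robotics + HCI + Graphics: credit hours 2 + 5 + 4 = 11 ≤ 17, interest score 7 + 16 + 15 = 38.
Best is Crypto, Robotics, HCI, and Graphics with total interest score 45.

45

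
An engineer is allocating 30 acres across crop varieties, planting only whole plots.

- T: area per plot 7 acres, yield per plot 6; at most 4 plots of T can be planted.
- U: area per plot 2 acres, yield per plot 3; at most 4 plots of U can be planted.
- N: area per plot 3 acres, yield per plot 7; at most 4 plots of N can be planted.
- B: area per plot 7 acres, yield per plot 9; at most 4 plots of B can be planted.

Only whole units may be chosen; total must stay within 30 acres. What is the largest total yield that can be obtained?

Take 2×U, 4×N, and 2×B: area 30 ≤ 30, yield 2·3 + 4·7 + 2·9 = 52.
N has the best ratio (7/3) and is taken to its limit of 4; remaining capacity is filled optimally with the others.

52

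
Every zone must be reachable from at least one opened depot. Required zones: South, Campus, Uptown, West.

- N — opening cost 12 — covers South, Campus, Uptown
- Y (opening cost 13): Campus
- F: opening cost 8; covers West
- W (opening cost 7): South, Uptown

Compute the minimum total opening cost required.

The greedy cost-per-new-zone heuristic would pick W, F, and N for 27, but a cheaper cover exists.
Choose N and F: together they cover South, Campus, Uptown, West — every zone.
Total opening cost: 12 + 8 = 20.
No cover costs less than 20.

20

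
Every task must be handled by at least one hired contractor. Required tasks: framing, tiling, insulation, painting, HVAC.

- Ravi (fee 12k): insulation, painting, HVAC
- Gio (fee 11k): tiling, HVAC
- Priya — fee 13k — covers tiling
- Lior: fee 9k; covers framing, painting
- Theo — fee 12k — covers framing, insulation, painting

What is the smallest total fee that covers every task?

This is an integer covering problem.
The greedy cost-per-new-task heuristic would pick Ravi, Lior, and Gio for 32, but a cheaper cover exists.
Choose Gio and Theo: together they cover framing, tiling, insulation, painting, HVAC — every task.
Total fee: 11 + 12 = 23.
No cover costs less than 23.

23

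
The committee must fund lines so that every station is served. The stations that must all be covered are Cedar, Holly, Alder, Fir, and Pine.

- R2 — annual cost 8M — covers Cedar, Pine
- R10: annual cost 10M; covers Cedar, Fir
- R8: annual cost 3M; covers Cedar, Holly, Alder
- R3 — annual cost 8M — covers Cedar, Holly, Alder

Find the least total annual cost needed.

21

Choose R2, R10, and R8: together they cover Cedar, Holly, Alder, Fir, Pine — every station.
Total annual cost: 8 + 10 + 3 = 21.
No cover costs less than 21.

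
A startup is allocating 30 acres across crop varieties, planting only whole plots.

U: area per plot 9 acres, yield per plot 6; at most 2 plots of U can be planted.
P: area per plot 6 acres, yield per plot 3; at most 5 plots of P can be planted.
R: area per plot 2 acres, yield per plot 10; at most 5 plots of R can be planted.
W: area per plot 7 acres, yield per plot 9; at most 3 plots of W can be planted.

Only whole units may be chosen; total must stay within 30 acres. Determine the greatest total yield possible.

R has the best ratio (10/2); taking only R gives at most 5×10 = 50 (stopped by the supply cap of 5).
Mixing does better — 1×P, 5×R, and 2×W: area 30 ≤ 30, yield 1·3 + 5·10 + 2·9 = 71.

71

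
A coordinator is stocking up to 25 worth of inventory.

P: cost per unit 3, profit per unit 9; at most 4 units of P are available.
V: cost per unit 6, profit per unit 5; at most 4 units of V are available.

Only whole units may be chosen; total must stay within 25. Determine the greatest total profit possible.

P has the best ratio (9/3); taking only P gives at most 4×9 = 36 (stopped by the supply cap of 4).
Mixing does better — 4×P and 2×V: cost 24 ≤ 25, profit 4·9 + 2·5 = 46.

46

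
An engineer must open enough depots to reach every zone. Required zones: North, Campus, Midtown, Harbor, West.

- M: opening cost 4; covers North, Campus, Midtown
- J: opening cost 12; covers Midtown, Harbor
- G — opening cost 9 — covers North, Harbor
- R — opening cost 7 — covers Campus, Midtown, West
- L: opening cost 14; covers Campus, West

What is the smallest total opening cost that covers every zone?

This is a weighted set-cover instance.
The greedy cost-per-new-zone heuristic would pick M, R, and G for 20, but a cheaper cover exists.
Choose G and R: together they cover North, Campus, Midtown, Harbor, West — every zone.
Total opening cost: 9 + 7 = 16.
No cover costs less than 16.

16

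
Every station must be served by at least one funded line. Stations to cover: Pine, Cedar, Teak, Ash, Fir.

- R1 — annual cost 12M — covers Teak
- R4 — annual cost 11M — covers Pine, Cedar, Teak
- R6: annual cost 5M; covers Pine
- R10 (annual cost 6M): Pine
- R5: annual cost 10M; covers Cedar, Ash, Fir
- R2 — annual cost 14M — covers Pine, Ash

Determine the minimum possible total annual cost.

21

This is a weighted set-cover instance.
Choose R4 and R5: together they cover Pine, Cedar, Teak, Ash, Fir — every station.
Total annual cost: 11 + 10 = 21.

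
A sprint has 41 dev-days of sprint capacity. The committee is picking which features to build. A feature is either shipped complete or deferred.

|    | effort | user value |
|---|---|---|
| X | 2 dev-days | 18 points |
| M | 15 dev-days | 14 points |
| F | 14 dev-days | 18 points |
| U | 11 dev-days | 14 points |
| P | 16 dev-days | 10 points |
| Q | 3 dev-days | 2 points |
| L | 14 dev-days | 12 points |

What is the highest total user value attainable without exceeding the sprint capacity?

62

Allowing fractional choices, the relaxed optimum would be about 63.1, but features are indivisible.
X + F + U + L: effort 2 + 14 + 11 + 14 = 41 ≤ 41, user value 18 + 18 + 14 + 12 = 62.
X + F + U + Q: effort 2 + 14 + 11 + 3 = 30 ≤ 41, user value 18 + 18 + 14 + 2 = 52.
X + M + F + Q: effort 2 + 15 + 14 + 3 = 34 ≤ 41, user value 18 + 14 + 18 + 2 = 52.
Best is X, F, U, and L with total user value 62.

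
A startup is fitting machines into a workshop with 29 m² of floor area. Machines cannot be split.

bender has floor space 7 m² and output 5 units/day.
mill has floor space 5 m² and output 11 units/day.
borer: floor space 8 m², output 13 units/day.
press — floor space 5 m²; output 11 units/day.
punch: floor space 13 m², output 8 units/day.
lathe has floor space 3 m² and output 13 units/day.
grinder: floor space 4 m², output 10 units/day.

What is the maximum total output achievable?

58

Allowing fractional choices, the relaxed optimum would be about 60.9, but machines are indivisible.
bender + mill + borer + lathe + grinder: floor space 7 + 5 + 8 + 3 + 4 = 27 ≤ 29, output 5 + 11 + 13 + 13 + 10 = 52.
mill + borer + press + lathe + grinder: floor space 5 + 8 + 5 + 3 + 4 = 25 ≤ 29, output 11 + 13 + 11 + 13 + 10 = 58.
bender + mill + borer + press + lathe: floor space 7 + 5 + 8 + 5 + 3 = 28 ≤ 29, output 5 + 11 + 13 + 11 + 13 = 53.
Best is mill, borer, press, lathe, and grinder with total output 58.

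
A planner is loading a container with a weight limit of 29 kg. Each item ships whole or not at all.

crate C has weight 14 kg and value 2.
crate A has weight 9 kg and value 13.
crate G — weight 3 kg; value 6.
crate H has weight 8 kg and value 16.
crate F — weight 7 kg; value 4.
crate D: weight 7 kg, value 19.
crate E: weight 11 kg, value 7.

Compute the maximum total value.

Allowing fractional choices, the relaxed optimum would be about 55.3, but items are indivisible.
crate A + crate H + crate D: weight 9 + 8 + 7 = 24 ≤ 29, value 13 + 16 + 19 = 48.
crate G + crate H + crate D + crate E: weight 3 + 8 + 7 + 11 = 29 ≤ 29, value 6 + 16 + 19 + 7 = 48.
crate A + crate G + crate H + crate D: weight 9 + 3 + 8 + 7 = 27 ≤ 29, value 13 + 6 + 16 + 19 = 54.
Best is crate A, crate G, crate H, and crate D with total value 54.

54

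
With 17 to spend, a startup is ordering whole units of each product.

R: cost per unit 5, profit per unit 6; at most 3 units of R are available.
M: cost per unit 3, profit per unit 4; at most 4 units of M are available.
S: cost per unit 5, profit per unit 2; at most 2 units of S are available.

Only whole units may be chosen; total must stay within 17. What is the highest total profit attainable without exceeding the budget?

22

1×R and 4×M: cost 17 ≤ 17, profit 1·6 + 4·4 = 22.
2×R and 2×M: cost 16 ≤ 17, profit 2·6 + 2·4 = 20.
Best is 22.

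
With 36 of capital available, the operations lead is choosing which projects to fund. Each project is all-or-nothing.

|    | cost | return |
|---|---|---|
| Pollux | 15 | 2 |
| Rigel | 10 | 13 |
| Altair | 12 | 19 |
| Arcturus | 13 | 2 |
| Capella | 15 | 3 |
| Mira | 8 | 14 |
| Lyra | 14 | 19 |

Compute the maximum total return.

52

This is a 0-1 knapsack instance.
Take Altair, Mira, and Lyra: cost 12 + 8 + 14 = 34 ≤ 36, return 19 + 14 + 19 = 52.
No other feasible combination does better.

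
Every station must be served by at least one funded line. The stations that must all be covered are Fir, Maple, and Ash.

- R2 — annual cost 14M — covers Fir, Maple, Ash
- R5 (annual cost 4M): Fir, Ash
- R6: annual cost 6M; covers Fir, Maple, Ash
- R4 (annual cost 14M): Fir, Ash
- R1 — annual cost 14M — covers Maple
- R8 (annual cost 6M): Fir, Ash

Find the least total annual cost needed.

6

This is an integer covering problem.
The greedy cost-per-new-station heuristic would pick R5 and R6 for 10, but a cheaper cover exists.
R6 alone covers Fir, Maple, Ash — every station.
Total annual cost: 6.
No cover costs less than 6.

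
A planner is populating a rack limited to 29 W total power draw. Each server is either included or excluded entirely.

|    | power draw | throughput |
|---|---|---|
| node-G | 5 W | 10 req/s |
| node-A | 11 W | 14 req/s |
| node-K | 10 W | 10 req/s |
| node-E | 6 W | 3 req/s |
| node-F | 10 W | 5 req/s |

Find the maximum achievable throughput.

34

Take node-G, node-A, and node-K: power draw 5 + 11 + 10 = 26 ≤ 29, throughput 10 + 14 + 10 = 34.
No other feasible combination does better.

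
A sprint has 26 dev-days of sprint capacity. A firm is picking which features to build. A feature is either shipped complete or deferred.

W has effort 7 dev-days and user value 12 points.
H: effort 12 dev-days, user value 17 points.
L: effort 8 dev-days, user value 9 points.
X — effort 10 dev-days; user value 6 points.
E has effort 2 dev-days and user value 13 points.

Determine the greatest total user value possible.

42

Take W, H, and E: effort 7 + 12 + 2 = 21 ≤ 26, user value 12 + 17 + 13 = 42.
No other feasible combination does better.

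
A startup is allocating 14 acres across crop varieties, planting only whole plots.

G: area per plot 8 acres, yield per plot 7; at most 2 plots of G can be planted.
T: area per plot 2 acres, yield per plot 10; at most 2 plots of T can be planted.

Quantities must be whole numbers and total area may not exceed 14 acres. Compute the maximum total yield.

Take 1×G and 2×T: area 12 ≤ 14, yield 1·7 + 2·10 = 27.
T has the best ratio (10/2) and is taken to its limit of 2; remaining capacity is filled optimally with the others.

27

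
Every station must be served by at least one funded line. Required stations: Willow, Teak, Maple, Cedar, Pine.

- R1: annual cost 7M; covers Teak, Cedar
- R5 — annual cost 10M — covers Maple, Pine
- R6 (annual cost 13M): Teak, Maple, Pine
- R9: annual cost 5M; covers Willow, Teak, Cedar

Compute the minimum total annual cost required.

Choose R5 and R9: together they cover Willow, Teak, Maple, Cedar, Pine — every station.
Total annual cost: 10 + 5 = 15.

15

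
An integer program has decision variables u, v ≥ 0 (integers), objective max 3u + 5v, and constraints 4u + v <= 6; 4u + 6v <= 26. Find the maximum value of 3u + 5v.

(u,v)=(0,4): 4·0+1·4=4≤6, 4·0+6·4=24≤26, objective 20.
(u,v)=(0,3): 4·0+1·3=3≤6, 4·0+6·3=18≤26, objective 15.
Maximum is 20 at (u,v)=(0,4).

20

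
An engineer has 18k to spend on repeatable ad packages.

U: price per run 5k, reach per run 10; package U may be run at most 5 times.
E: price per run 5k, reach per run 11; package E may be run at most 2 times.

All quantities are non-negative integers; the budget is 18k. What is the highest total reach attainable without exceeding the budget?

32

1×U and 2×E: price 15 ≤ 18, reach 1·10 + 2·11 = 32.
2×U and 1×E: price 15 ≤ 18, reach 2·10 + 1·11 = 31.
Best is 32.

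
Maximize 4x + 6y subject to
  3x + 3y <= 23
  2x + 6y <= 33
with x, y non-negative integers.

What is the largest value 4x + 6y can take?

The continuous relaxation peaks at (3.25, 4.42) with value 39.50; rounding to a feasible lattice point costs some objective.
(x,y)=(3,4): 3·3+3·4=21≤23, 2·3+6·4=30≤33, objective 36.
(x,y)=(4,3): 3·4+3·3=21≤23, 2·4+6·3=26≤33, objective 34.
No feasible integer point exceeds 36.

36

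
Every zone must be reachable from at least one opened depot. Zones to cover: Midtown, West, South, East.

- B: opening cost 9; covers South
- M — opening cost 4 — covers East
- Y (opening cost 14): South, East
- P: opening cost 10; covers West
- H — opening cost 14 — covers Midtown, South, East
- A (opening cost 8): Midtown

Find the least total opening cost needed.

Choose P and H: together they cover Midtown, West, South, East — every zone.
Total opening cost: 10 + 14 = 24.

24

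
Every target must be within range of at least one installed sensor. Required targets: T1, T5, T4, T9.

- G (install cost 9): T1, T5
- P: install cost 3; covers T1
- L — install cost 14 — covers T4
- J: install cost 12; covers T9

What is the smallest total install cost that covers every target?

Choose G, L, and J: together they cover T1, T5, T4, T9 — every target.
Total install cost: 9 + 14 + 12 = 35.

35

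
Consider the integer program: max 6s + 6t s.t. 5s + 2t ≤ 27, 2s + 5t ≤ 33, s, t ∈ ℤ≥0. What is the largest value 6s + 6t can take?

48

(s,t)=(3,5) is feasible, giving 48.
(s,t)=(2,5) is feasible, giving 42.
No feasible integer point exceeds 48.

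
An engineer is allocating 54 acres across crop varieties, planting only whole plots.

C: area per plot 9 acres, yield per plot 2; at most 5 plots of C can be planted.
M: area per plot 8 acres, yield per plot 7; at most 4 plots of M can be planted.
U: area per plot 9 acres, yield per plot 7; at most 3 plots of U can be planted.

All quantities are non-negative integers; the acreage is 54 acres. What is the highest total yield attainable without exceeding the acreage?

42

This is a bounded integer knapsack.
3×M and 3×U: area 51 ≤ 54, yield 3·7 + 3·7 = 42.
4×M and 2×U: area 50 ≤ 54, yield 4·7 + 2·7 = 42.
Best is 42.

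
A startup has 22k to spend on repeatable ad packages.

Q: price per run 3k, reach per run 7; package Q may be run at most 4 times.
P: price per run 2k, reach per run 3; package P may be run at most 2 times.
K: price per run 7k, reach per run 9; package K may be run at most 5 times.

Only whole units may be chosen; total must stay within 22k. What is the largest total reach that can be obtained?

Q has the best ratio (7/3); taking only Q gives at most 4×7 = 28 (stopped by the supply cap of 4).
Mixing does better — 4×Q, 1×P, and 1×K: price 21 ≤ 22, reach 4·7 + 1·3 + 1·9 = 40.

40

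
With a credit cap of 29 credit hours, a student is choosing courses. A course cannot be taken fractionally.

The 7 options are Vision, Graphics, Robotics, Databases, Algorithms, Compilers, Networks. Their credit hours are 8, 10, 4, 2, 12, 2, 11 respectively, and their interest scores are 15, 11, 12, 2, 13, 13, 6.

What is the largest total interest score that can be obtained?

55

This is a 0-1 knapsack instance.
Take Vision, Robotics, Databases, Algorithms, and Compilers: credit hours 8 + 4 + 2 + 12 + 2 = 28 ≤ 29, interest score 15 + 12 + 2 + 13 + 13 = 55.
No other feasible combination does better.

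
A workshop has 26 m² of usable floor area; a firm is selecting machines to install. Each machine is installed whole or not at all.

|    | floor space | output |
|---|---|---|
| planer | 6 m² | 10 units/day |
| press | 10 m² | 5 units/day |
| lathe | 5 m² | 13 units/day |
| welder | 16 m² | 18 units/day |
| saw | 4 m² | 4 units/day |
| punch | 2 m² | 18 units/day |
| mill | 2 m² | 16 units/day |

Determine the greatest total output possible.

65

This is a 0-1 knapsack instance.
planer + press + lathe + punch + mill: floor space 6 + 10 + 5 + 2 + 2 = 25 ≤ 26, output 10 + 5 + 13 + 18 + 16 = 62.
lathe + welder + punch + mill: floor space 5 + 16 + 2 + 2 = 25 ≤ 26, output 13 + 18 + 18 + 16 = 65.
planer + welder + punch + mill: floor space 6 + 16 + 2 + 2 = 26 ≤ 26, output 10 + 18 + 18 + 16 = 62.
Best is lathe, welder, punch, and mill with total output 65.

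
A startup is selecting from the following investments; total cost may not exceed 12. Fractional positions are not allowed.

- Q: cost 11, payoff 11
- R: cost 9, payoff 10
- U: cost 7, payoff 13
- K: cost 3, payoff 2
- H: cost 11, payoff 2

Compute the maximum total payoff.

This is an integer program with binary decision variables.
U + K: cost 7 + 3 = 10 ≤ 12, payoff 13 + 2 = 15.
U: cost 7 ≤ 12, payoff 13.
R + K: cost 9 + 3 = 12 ≤ 12, payoff 10 + 2 = 12.
Best is U and K with total payoff 15.

15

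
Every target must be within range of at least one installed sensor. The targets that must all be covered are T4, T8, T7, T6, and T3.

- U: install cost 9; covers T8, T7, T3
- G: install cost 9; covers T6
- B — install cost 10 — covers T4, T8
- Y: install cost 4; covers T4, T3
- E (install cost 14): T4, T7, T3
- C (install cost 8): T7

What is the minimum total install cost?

This is an integer covering problem.
Choose U, G, and Y: together they cover T4, T8, T7, T6, T3 — every target.
Total install cost: 9 + 9 + 4 = 22.
No cover costs less than 22.

22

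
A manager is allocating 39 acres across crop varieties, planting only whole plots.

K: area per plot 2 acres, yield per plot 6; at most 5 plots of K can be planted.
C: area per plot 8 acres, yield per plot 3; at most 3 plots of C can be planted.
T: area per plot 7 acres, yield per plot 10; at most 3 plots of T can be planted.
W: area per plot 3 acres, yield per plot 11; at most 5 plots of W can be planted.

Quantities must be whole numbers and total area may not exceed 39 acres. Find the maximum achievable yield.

Take 5×K, 2×T, and 5×W: area 39 ≤ 39, yield 5·6 + 2·10 + 5·11 = 105.
W has the best ratio (11/3) and is taken to its limit of 5; remaining capacity is filled optimally with the others.

105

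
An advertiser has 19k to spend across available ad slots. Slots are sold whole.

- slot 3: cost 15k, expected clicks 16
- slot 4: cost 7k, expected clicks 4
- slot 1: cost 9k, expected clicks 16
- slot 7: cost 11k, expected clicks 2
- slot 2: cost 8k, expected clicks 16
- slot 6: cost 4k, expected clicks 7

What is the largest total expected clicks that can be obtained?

Take slot 1 and slot 2: cost 9 + 8 = 17 ≤ 19, expected clicks 16 + 16 = 32.
No other feasible combination does better.

32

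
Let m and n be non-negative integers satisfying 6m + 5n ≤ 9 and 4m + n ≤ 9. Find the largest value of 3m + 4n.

4

The continuous relaxation peaks at (0, 1.8) with value 7.20; rounding to a feasible lattice point costs some objective.
(m,n)=(0,1): 6·0+5·1=5≤9, 4·0+1·1=1≤9, objective 4.
(m,n)=(1,0): 6·1+5·0=6≤9, 4·1+1·0=4≤9, objective 3.
Maximum is 4 at (m,n)=(0,1).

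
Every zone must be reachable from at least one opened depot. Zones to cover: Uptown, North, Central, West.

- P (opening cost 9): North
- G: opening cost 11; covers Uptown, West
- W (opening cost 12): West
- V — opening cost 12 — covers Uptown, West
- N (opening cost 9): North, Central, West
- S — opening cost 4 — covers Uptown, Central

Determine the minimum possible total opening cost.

13

Choose N and S: together they cover Uptown, North, Central, West — every zone.
Total opening cost: 9 + 4 = 13.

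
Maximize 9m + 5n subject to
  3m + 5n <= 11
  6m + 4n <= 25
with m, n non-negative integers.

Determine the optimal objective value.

27

Relaxing integrality, the LP optimum is 33.00 at (m,n) = (3.67, 0), which is not an integer point.
(m,n)=(3,0): 3·3+5·0=9≤11, 6·3+4·0=18≤25, objective 27.
(m,n)=(2,1): 3·2+5·1=11≤11, 6·2+4·1=16≤25, objective 23.
(m,n)=(2,0): 3·2+5·0=6≤11, 6·2+4·0=12≤25, objective 18.
The best lattice point is (3,0), giving 27.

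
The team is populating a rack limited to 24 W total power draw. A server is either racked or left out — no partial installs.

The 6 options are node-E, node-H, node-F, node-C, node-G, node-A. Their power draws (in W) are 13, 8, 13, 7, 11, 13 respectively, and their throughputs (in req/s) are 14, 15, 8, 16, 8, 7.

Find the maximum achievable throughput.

31

Treat it as a binary knapsack problem.
Take node-H and node-C: power draw 8 + 7 = 15 ≤ 24, throughput 15 + 16 = 31.
No other feasible combination does better.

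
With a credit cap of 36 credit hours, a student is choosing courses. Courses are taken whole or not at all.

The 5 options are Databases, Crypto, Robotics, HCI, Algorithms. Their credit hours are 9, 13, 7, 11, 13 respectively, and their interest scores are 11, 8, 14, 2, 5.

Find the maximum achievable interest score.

33

Allowing fractional choices, the relaxed optimum would be about 35.7, but courses are indivisible.
Databases + Robotics + HCI: credit hours 9 + 7 + 11 = 27 ≤ 36, interest score 11 + 14 + 2 = 27.
Databases + Crypto + Robotics: credit hours 9 + 13 + 7 = 29 ≤ 36, interest score 11 + 8 + 14 = 33.
Databases + Robotics + Algorithms: credit hours 9 + 7 + 13 = 29 ≤ 36, interest score 11 + 14 + 5 = 30.
Best is Databases, Crypto, and Robotics with total interest score 33.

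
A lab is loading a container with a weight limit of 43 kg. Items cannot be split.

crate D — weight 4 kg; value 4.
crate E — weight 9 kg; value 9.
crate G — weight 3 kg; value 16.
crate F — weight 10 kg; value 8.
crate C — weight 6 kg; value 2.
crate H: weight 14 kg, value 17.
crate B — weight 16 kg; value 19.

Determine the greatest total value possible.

Allowing fractional choices, the relaxed optimum would be about 62.0, but items are indivisible.
crate E + crate G + crate H + crate B: weight 9 + 3 + 14 + 16 = 42 ≤ 43, value 9 + 16 + 17 + 19 = 61.
crate G + crate F + crate H + crate B: weight 3 + 10 + 14 + 16 = 43 ≤ 43, value 16 + 8 + 17 + 19 = 60.
Best is crate E, crate G, crate H, and crate B with total value 61.

61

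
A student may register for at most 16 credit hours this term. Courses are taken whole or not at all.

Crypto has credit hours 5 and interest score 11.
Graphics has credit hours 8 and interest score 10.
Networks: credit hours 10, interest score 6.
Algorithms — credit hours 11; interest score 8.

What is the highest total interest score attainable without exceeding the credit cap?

21

This is a 0-1 knapsack instance.
Allowing fractional choices, the relaxed optimum would be about 23.2, but courses are indivisible.
Crypto + Algorithms: credit hours 5 + 11 = 16 ≤ 16, interest score 11 + 8 = 19.
Crypto + Graphics: credit hours 5 + 8 = 13 ≤ 16, interest score 11 + 10 = 21.
Best is Crypto and Graphics with total interest score 21.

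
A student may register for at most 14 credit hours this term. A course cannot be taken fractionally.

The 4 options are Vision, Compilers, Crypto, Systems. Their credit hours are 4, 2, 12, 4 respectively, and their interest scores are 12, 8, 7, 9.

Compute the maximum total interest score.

This is an integer program with binary decision variables.
Vision + Compilers + Systems: credit hours 4 + 2 + 4 = 10 ≤ 14, interest score 12 + 8 + 9 = 29.
Vision + Systems: credit hours 4 + 4 = 8 ≤ 14, interest score 12 + 9 = 21.
Best is Vision, Compilers, and Systems with total interest score 29.

29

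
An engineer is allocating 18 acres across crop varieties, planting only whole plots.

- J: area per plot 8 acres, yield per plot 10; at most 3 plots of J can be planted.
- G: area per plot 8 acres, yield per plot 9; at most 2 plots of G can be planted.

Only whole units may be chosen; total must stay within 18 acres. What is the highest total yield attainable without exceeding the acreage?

20

2×J: area 16 ≤ 18, yield 2·10 = 20.
1×J and 1×G: area 16 ≤ 18, yield 1·10 + 1·9 = 19.
Best is 20.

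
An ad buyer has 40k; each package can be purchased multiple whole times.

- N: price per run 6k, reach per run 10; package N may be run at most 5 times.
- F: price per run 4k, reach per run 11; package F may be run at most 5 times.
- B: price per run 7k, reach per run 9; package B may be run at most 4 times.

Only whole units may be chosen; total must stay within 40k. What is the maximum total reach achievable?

85

F has the best ratio (11/4); taking only F gives at most 5×11 = 55 (stopped by the supply cap of 5).
Mixing does better — 3×N and 5×F: price 38 ≤ 40, reach 3·10 + 5·11 = 85.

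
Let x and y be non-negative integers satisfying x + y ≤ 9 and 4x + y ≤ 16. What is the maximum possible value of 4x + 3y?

The continuous relaxation peaks at (2.33, 6.67) with value 29.33; rounding to a feasible lattice point costs some objective.
(x,y)=(2,7) is feasible, giving 29.
(x,y)=(1,8) is feasible, giving 28.
(x,y)=(2,6) is feasible, giving 26.
(x,y)=(1,7) is feasible, giving 25.
Maximum is 29 at (x,y)=(2,7).

29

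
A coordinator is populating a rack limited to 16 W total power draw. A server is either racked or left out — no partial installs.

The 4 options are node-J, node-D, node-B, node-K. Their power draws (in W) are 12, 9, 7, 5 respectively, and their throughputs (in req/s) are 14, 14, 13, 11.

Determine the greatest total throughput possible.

Allowing fractional choices, the relaxed optimum would be about 30.2, but servers are indivisible.
node-D + node-B: power draw 9 + 7 = 16 ≤ 16, throughput 14 + 13 = 27.
node-D + node-K: power draw 9 + 5 = 14 ≤ 16, throughput 14 + 11 = 25.
Best is node-D and node-B with total throughput 27.

27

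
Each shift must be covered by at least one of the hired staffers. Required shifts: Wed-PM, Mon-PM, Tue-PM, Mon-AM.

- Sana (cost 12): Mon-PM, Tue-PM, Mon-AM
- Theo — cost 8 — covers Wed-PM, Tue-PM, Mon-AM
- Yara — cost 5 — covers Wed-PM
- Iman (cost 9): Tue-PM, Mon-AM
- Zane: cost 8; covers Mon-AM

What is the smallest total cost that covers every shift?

This is a weighted set-cover instance.
The greedy cost-per-new-shift heuristic would pick Theo and Sana for 20, but a cheaper cover exists.
Choose Sana and Yara: together they cover Wed-PM, Mon-PM, Tue-PM, Mon-AM — every shift.
Total cost: 12 + 5 = 17.
No cover costs less than 17.

17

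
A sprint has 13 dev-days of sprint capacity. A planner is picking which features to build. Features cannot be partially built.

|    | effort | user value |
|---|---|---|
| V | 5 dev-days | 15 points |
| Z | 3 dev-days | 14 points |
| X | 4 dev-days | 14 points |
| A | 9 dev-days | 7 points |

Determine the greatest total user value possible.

43

V + Z + X: effort 5 + 3 + 4 = 12 ≤ 13, user value 15 + 14 + 14 = 43.
V + X: effort 5 + 4 = 9 ≤ 13, user value 15 + 14 = 29.
V + Z: effort 5 + 3 = 8 ≤ 13, user value 15 + 14 = 29.
Best is V, Z, and X with total user value 43.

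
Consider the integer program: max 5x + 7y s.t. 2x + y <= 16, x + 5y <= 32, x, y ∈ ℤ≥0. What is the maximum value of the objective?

The continuous relaxation peaks at (5.33, 5.33) with value 64.00; rounding to a feasible lattice point costs some objective.
(x,y)=(5,5) is feasible, giving 60.
(x,y)=(6,4) is feasible, giving 58.
(x,y)=(4,5) is feasible, giving 55.
The best lattice point is (5,5), giving 60.

60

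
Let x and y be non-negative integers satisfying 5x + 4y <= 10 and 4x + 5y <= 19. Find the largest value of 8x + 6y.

16

(x,y)=(2,0) is feasible, giving 16.
(x,y)=(1,1) is feasible, giving 14.
No feasible integer point exceeds 16.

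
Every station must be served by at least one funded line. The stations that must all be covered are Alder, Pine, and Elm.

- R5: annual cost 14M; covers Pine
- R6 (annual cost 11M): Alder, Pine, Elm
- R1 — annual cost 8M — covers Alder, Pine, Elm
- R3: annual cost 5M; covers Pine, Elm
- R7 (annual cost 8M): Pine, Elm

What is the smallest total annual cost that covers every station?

8

The greedy cost-per-new-station heuristic would pick R3 and R1 for 13, but a cheaper cover exists.
R1 alone covers Alder, Pine, Elm — every station.
Total annual cost: 8.
No cover costs less than 8.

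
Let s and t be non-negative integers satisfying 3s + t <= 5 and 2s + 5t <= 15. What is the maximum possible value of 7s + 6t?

19

The continuous relaxation peaks at (0.769, 2.69) with value 21.54; rounding to a feasible lattice point costs some objective.
(s,t)=(1,2): 3·1+1·2=5≤5, 2·1+5·2=12≤15, objective 19.
(s,t)=(0,3): 3·0+1·3=3≤5, 2·0+5·3=15≤15, objective 18.
The best lattice point is (1,2), giving 19.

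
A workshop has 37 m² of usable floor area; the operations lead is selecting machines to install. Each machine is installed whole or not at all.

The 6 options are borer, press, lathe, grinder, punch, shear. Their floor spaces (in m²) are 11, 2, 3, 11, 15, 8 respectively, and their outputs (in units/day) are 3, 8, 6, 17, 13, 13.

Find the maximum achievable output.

51

Allowing fractional choices, the relaxed optimum would be about 55.3, but machines are indivisible.
press + grinder + punch + shear: floor space 2 + 11 + 15 + 8 = 36 ≤ 37, output 8 + 17 + 13 + 13 = 51.
lathe + grinder + punch + shear: floor space 3 + 11 + 15 + 8 = 37 ≤ 37, output 6 + 17 + 13 + 13 = 49.
Best is press, grinder, punch, and shear with total output 51.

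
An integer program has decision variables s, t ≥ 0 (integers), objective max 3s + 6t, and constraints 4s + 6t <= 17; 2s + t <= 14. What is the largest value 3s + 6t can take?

15

The continuous relaxation peaks at (0, 2.83) with value 17.00; rounding to a feasible lattice point costs some objective.
(s,t)=(1,2): 4·1+6·2=16≤17, 2·1+1·2=4≤14, objective 15.
(s,t)=(2,1): 4·2+6·1=14≤17, 2·2+1·1=5≤14, objective 12.
(s,t)=(0,2): 4·0+6·2=12≤17, 2·0+1·2=2≤14, objective 12.
Maximum is 15 at (s,t)=(1,2).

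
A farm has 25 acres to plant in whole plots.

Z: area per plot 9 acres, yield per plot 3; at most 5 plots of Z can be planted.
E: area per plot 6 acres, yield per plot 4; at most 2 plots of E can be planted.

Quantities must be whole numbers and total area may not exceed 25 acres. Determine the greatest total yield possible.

11

E has the best ratio (4/6); taking only E gives at most 2×4 = 8 (stopped by the supply cap of 2).
Mixing does better — 1×Z and 2×E: area 21 ≤ 25, yield 1·3 + 2·4 = 11.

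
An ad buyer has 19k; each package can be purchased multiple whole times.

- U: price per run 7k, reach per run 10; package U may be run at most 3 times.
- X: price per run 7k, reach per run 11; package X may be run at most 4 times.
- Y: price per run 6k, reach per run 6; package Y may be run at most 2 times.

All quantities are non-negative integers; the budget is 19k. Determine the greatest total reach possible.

X has the best ratio (11/7); taking only X gives at most 2×11 = 22 (stopped by the price limit).
Mixing does better — 1×X and 2×Y: price 19 ≤ 19, reach 1·11 + 2·6 = 23.

23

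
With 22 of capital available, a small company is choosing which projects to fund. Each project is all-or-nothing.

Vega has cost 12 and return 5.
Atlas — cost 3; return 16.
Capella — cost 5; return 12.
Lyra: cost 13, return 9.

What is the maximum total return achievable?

Treat it as a binary knapsack problem.
Allowing fractional choices, the relaxed optimum would be about 37.4, but projects are indivisible.
Vega + Atlas + Capella: cost 12 + 3 + 5 = 20 ≤ 22, return 5 + 16 + 12 = 33.
Atlas + Capella + Lyra: cost 3 + 5 + 13 = 21 ≤ 22, return 16 + 12 + 9 = 37.
Atlas + Capella: cost 3 + 5 = 8 ≤ 22, return 16 + 12 = 28.
Best is Atlas, Capella, and Lyra with total return 37.

37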